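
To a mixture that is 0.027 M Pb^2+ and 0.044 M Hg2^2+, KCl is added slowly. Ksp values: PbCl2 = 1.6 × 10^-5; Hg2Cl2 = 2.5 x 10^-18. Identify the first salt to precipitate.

Each salt begins to precipitate when Q = Ksp, i.e. when [Cl^-] reaches its threshold.
For PbCl2: 1.6 × 10^-5 = 0.027 × [Cl^-]^2  ⇒  [Cl^-] = 2.4 × 10^-2 M.
For Hg2Cl2: 2.5 x 10^-18 = 0.044 × [Cl^-]^2  ⇒  [Cl^-] = 7.5 × 10^-9 M.
The salt with the lower threshold [Cl^-] precipitates first: Hg2Cl2.

Hg2Cl2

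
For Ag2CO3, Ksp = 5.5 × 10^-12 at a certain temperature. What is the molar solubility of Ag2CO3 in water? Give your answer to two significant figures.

Ag2CO3(s) <=> 2 Ag^+ + CO3^2-
Ksp = [Ag^+]^2[CO3^2-]
For each mole of Ag2CO3 that dissolves: [Ag^+] = 2s, [CO3^2-] = s.
So Ksp = (2s)^2 × s = 4s^3
s^3 = 5.5 × 10^-12 / 4, so s = 1.1 x 10^-4 M

s = 1.1 × 10^-4 M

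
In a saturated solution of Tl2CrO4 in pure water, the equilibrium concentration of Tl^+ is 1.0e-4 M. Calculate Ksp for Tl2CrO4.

Ksp ≈ 5.0 × 10^-13

Tl2CrO4(s) ⇌ 2 Tl^+(aq) + CrO4^2-(aq)
Stoichiometry gives [CrO4^2-] = (1/2)[Tl^+] = 5.00 x 10^-5 M.
Ksp = [Tl^+]^2[CrO4^2-]
Ksp = (1.0 × 10^-4)^2 × 5.00 × 10^-5 = 5.0 × 10^-13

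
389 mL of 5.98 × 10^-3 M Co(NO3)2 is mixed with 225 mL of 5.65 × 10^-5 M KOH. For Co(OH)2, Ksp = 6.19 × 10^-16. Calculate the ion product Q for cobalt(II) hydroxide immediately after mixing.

Q = 1.62 × 10^-12

Total volume = 389 + 225 = 614 mL.
[Co^2+] = 5.98 × 10^-3 × (389/614) = 3.789 × 10^-3 M
[OH^-] = 5.65 x 10^-5 × (225/614) = 2.070 × 10^-5 M
Co(OH)2(s) ⇌ Co^2+ + 2 OH^-, so Q = [Co^2+][OH^-]^2
Q = (3.789 × 10^-3)(2.070 x 10^-5)^2 = 1.62 x 10^-12
Q > Ksp, so Co(OH)2 will precipitate.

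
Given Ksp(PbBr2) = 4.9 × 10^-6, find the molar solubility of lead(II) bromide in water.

PbBr2(s) <=> Pb^2+ + 2 Br^-
Ksp = [Pb^2+][Br^-]^2
With molar solubility s: [Pb^2+] = s, [Br^-] = 2s.
So Ksp = s × (2s)^2 = 4s^3
s^3 = 4.9 × 10^-6 / 4, so s = 1.1 × 10^-2 M

s = 1.1 × 10^-2 M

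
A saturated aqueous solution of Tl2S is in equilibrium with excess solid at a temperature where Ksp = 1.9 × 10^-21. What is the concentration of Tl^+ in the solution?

[Tl^+] ≈ 1.6 x 10^-7 M

Tl2S(s) ⇌ 2 Tl^+(aq) + S^2-(aq)
Ksp = [Tl^+]^2[S^2-]
If s mol/L of Tl2S dissolves, [Tl^+] = 2s and [S^2-] = s.
Ksp = (2s)^2s = 4s^3
s = (1.9 × 10^-21 / 4)^(1/3) = 7.80 x 10^-8 M
[Tl^+] = 2s = 1.6 x 10^-7 M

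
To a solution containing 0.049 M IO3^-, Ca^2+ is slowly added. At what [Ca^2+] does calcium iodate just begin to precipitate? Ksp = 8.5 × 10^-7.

[Ca^2+] ≈ 3.5e-4 M

Ca(IO3)2(s) ⇌ Ca^2+ + 2 IO3^-
Ksp = [Ca^2+][IO3^-]^2
Precipitation begins when Q = Ksp. With [IO3^-] = 0.049 M:
8.5 × 10^-7 = (0.049)^2 × [Ca^2+]
[Ca^2+] = (8.5 × 10^-7 / 2.40 x 10^-3) = 3.5 × 10^-4 M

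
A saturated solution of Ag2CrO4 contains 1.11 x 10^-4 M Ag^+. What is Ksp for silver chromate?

Ag2CrO4(s) <=> 2 Ag^+(aq) + CrO4^2-(aq)
Stoichiometry gives [CrO4^2-] = (1/2)[Ag^+] = 5.550 x 10^-5 M.
Ksp = [Ag^+]^2[CrO4^2-]
Ksp = (1.11 x 10^-4)^2 × 5.550 × 10^-5 = 6.84 x 10^-13

Ksp = 6.84 x 10^-13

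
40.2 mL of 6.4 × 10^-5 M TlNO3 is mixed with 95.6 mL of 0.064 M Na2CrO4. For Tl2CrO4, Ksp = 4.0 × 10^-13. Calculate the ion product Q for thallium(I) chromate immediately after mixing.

1.6 × 10^-11

Total volume = 40.2 + 95.6 = 135.8 mL.
[Tl^+] = 6.4 x 10^-5 × (40.2/135.8) = 1.89 × 10^-5 M
[CrO4^2-] = 6.4 x 10^-2 × (95.6/135.8) = 4.51 x 10^-2 M
Tl2CrO4(s) ⇌ 2 Tl^+(aq) + CrO4^2-(aq), so Q = [Tl^+]^2[CrO4^2-]
Q = (1.89 × 10^-5)^2(4.51 × 10^-2) = 1.6 x 10^-11
Q > Ksp, so Tl2CrO4 will precipitate.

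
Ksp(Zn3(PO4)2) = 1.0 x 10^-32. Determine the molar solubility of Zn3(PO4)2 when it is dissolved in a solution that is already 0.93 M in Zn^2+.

s ≈ 5.6e-17 M

Zn3(PO4)2(s) ⇌ 3 Zn^2+ + 2 PO4^3-
Ksp = [Zn^2+]^3[PO4^3-]^2
If s mol/L dissolves here, [Zn^2+] = 0.93 + 3s ≈ 0.93, [PO4^3-] = 2s (common-ion effect: Zn^2+ is already 0.93 M).
Ksp ≈ (0.93)^3 × (2s)^2
s = 5.6 × 10^-17 M
Check: 3s = 1.7 x 10^-16 ≪ 0.93, so the approximation is valid.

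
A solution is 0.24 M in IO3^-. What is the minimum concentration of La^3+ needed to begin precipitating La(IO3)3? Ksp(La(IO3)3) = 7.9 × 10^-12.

[La^3+] ≈ 5.7 x 10^-10 M

La(IO3)3(s) <=> La^3+ + 3 IO3^-
Ksp = [La^3+][IO3^-]^3
Precipitation begins when Q = Ksp. With [IO3^-] = 0.24 M:
7.9 × 10^-12 = (0.24)^3 × [La^3+]
[La^3+] = (7.9 × 10^-12 / 1.38 × 10^-2) = 5.7 x 10^-10 M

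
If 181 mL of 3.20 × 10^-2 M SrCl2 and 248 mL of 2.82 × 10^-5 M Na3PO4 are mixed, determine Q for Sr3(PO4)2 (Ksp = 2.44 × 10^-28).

6.54 × 10^-16

Total volume = 181 + 248 = 429 mL.
[Sr^2+] = 3.20 × 10^-2 × (181/429) = 1.350 × 10^-2 M
[PO4^3-] = 2.82 x 10^-5 × (248/429) = 1.630 × 10^-5 M
Sr3(PO4)2(s) ⇌ 3 Sr^2+ + 2 PO4^3-, so Q = [Sr^2+]^3[PO4^3-]^2
Q = (1.350 × 10^-2)^3(1.630 × 10^-5)^2 = 6.54 × 10^-16
Q > Ksp, so Sr3(PO4)2 will precipitate.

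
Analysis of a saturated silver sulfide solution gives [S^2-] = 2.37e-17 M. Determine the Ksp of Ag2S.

Ag2S(s) ⇌ 2 Ag^+(aq) + S^2-(aq)
Stoichiometry gives [Ag^+] = (2/1)[S^2-] = 4.740 × 10^-17 M.
Ksp = [Ag^+]^2[S^2-]
Ksp = (4.740 × 10^-17)^2 × 2.37 × 10^-17 = 5.32 x 10^-50

5.32e-50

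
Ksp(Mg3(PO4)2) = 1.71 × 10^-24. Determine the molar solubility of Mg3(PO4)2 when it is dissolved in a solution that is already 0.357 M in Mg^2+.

s ≈ 3.07 x 10^-12 M

Mg3(PO4)2(s) ⇌ 3 Mg^2+ + 2 PO4^3-
Ksp = [Mg^2+]^3[PO4^3-]^2
If s mol/L dissolves here, [Mg^2+] = 0.357 + 3s ≈ 0.357, [PO4^3-] = 2s (since the Mg^2+ already present dominates).
Ksp ≈ (0.357)^3 × (2s)^2
s = 3.07 x 10^-12 M
Check: 3s = 9.2 x 10^-12 ≪ 0.357, so the approximation is valid.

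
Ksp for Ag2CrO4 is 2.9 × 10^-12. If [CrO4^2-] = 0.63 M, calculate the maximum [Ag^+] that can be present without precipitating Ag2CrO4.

[Ag^+] ≈ 2.1 × 10^-6 M

Ag2CrO4(s) ⇌ 2 Ag^+(aq) + CrO4^2-(aq)
Ksp = [Ag^+]^2[CrO4^2-]
Precipitation begins when Q = Ksp. With [CrO4^2-] = 0.63 M:
2.9 × 10^-12 = (0.63) × [Ag^+]^2
[Ag^+] = (2.9 × 10^-12 / 6.3 × 10^-1)^(1/2) = 2.1 × 10^-6 M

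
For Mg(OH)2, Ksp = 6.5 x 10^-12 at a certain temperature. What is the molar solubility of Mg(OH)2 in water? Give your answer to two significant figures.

1.2 × 10^-4 M

Mg(OH)2(s) ⇌ Mg^2+ + 2 OH^-
Ksp = [Mg^2+][OH^-]^2
Let s = molar solubility. Then [Mg^2+] = s and [OH^-] = 2s.
Substituting: Ksp = s(2s)^2 = 4s^3
Solving, s = (6.5 x 10^-12/4)^(1/3) = 1.2 × 10^-4 M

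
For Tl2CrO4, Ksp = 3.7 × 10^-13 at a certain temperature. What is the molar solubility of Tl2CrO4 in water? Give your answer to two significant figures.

s = 4.5 x 10^-5 M

Tl2CrO4(s) ⇌ 2 Tl^+(aq) + CrO4^2-(aq)
Ksp = [Tl^+]^2[CrO4^2-]
If s mol/L of Tl2CrO4 dissolves, [Tl^+] = 2s and [CrO4^2-] = s.
Ksp = (2s)^2s = 4s^3
s = (3.7 × 10^-13 / 4)^(1/3) = 4.5 × 10^-5 M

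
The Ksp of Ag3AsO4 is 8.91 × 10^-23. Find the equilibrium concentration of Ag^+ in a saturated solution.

4.04 × 10^-6 M

Ag3AsO4(s) ⇌ 3 Ag^+(aq) + AsO4^3-(aq)
Ksp = [Ag^+]^3[AsO4^3-]
With molar solubility s: [Ag^+] = 3s, [AsO4^3-] = s.
So Ksp = (3s)^3 × s = 27s^4
s^4 = 8.91 × 10^-23 / 27, so s = 1.348 x 10^-6 M
[Ag^+] = 3s = 4.04 × 10^-6 M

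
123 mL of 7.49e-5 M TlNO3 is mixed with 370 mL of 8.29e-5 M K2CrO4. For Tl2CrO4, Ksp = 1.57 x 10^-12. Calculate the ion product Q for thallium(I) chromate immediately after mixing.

2.17 × 10^-14

Total volume = 123 + 370 = 493 mL.
[Tl^+] = 7.49 x 10^-5 × (123/493) = 1.869 × 10^-5 M
[CrO4^2-] = 8.29 × 10^-5 × (370/493) = 6.222 x 10^-5 M
Tl2CrO4(s) ⇌ 2 Tl^+ + CrO4^2-, so Q = [Tl^+]^2[CrO4^2-]
Q = (1.869 × 10^-5)^2(6.222 x 10^-5) = 2.17 × 10^-14
Q < Ksp, so no precipitate of Tl2CrO4 forms.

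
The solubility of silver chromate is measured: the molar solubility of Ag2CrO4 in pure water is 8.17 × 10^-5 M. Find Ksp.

2.18 × 10^-12

Ag2CrO4(s) ⇌ 2 Ag^+(aq) + CrO4^2-(aq)
With molar solubility s: [Ag^+] = 2s, [CrO4^2-] = s.
Ksp = [Ag^+]^2[CrO4^2-]
Substituting: Ksp = (2s)^2s = 4s^3
Ksp = 4 × (8.17 × 10^-5)^3 = 2.18 x 10^-12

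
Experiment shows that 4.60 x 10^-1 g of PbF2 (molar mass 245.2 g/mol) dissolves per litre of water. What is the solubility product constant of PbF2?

Molar solubility s = (4.60 × 10^-1 g/L) / (245.2 g/mol) = 1.876 × 10^-3 M.
PbF2(s) ⇌ Pb^2+(aq) + 2 F^-(aq)
Let s = molar solubility. Then [Pb^2+] = s and [F^-] = 2s.
Ksp = [Pb^2+][F^-]^2
Ksp = s(2s)^2 = 4s^3
With s = 1.876 × 10^-3: Ksp = 2.64 × 10^-8

Ksp ≈ 2.64e-8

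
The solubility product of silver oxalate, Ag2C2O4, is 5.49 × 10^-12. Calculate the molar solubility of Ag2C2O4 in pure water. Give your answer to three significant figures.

s = 1.11e-4 M

Ag2C2O4(s) <=> 2 Ag^+(aq) + C2O4^2-(aq)
Ksp = [Ag^+]^2[C2O4^2-]
With molar solubility s: [Ag^+] = 2s, [C2O4^2-] = s.
Substituting: Ksp = (2s)^2s = 4s^3
Solving, s = (5.49 × 10^-12/4)^(1/3) = 1.11 × 10^-4 M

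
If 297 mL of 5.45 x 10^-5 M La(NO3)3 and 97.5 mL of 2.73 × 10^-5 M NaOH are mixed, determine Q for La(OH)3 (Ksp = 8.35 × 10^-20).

1.26 × 10^-20

Total volume = 297 + 97.5 = 394.5 mL.
[La^3+] = 5.45 × 10^-5 × (297/394.5) = 4.103 x 10^-5 M
[OH^-] = 2.73 × 10^-5 × (97.5/394.5) = 6.747 × 10^-6 M
La(OH)3(s) <=> La^3+(aq) + 3 OH^-(aq), so Q = [La^3+][OH^-]^3
Q = (4.103 × 10^-5)(6.747 × 10^-6)^3 = 1.26 × 10^-20
Q < Ksp, so no precipitate of La(OH)3 forms.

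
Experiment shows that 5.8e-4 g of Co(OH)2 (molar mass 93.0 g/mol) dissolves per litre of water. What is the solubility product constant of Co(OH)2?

Molar solubility s = (5.8 x 10^-4 g/L) / (93.0 g/mol) = 6.24 x 10^-6 M.
Co(OH)2(s) ⇌ Co^2+(aq) + 2 OH^-(aq)
Let s = molar solubility. Then [Co^2+] = s and [OH^-] = 2s.
Ksp = [Co^2+][OH^-]^2
So Ksp = s × (2s)^2 = 4s^3
With s = 6.24 × 10^-6: Ksp = 9.7 x 10^-16

Ksp = 9.7e-16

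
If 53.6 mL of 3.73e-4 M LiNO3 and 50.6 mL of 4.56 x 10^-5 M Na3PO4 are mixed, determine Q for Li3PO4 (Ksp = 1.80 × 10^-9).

Total volume = 53.6 + 50.6 = 104.2 mL.
[Li^+] = 3.73 x 10^-4 × (53.6/104.2) = 1.919 × 10^-4 M
[PO4^3-] = 4.56 × 10^-5 × (50.6/104.2) = 2.214 × 10^-5 M
Li3PO4(s) ⇌ 3 Li^+ + PO4^3-, so Q = [Li^+]^3[PO4^3-]
Q = (1.919 x 10^-4)^3(2.214 × 10^-5) = 1.56 × 10^-16
Q < Ksp, so no precipitate of Li3PO4 forms.

Q = 1.56e-16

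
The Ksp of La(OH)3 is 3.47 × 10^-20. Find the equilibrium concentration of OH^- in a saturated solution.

La(OH)3(s) ⇌ La^3+ + 3 OH^-
Ksp = [La^3+][OH^-]^3
Let s = molar solubility. Then [La^3+] = s and [OH^-] = 3s.
Ksp = s(3s)^3 = 27s^4
Solving, s = (3.47 × 10^-20/27)^(1/4) = 5.987 × 10^-6 M
[OH^-] = 3s = 1.80 × 10^-5 M

[OH^-] ≈ 1.80 × 10^-5 M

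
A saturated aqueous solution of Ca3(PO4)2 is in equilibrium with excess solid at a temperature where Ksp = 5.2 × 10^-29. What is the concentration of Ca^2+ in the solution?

2.6e-6 M

Ca3(PO4)2(s) ⇌ 3 Ca^2+ + 2 PO4^3-
Ksp = [Ca^2+]^3[PO4^3-]^2
For each mole of Ca3(PO4)2 that dissolves: [Ca^2+] = 3s, [PO4^3-] = 2s.
Ksp = (3s)^3(2s)^2 = 108s^5
Solving, s = (5.2 × 10^-29/108)^(1/5) = 8.64 x 10^-7 M
[Ca^2+] = 3s = 2.6 × 10^-6 M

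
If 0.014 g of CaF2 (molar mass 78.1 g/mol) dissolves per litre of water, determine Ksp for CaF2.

Molar solubility s = (1.4 × 10^-2 g/L) / (78.1 g/mol) = 1.79 × 10^-4 M.
CaF2(s) ⇌ Ca^2+(aq) + 2 F^-(aq)
Let s = molar solubility. Then [Ca^2+] = s and [F^-] = 2s.
Ksp = [Ca^2+][F^-]^2
Ksp = s(2s)^2 = 4s^3
With s = 1.79 x 10^-4: Ksp = 2.3 × 10^-11

Ksp = 2.3 × 10^-11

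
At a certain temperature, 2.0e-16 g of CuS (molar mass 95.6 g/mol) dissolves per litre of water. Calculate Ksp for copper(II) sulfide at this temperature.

4.4 × 10^-36

Molar solubility s = (2.0 × 10^-16 g/L) / (95.6 g/mol) = 2.09 × 10^-18 M.
CuS(s) <=> Cu^2+(aq) + S^2-(aq)
If s mol/L of CuS dissolves, [Cu^2+] = s and [S^2-] = s.
Ksp = [Cu^2+][S^2-]
Ksp = s × s = s^2
With s = 2.09 × 10^-18: Ksp = 4.4 × 10^-36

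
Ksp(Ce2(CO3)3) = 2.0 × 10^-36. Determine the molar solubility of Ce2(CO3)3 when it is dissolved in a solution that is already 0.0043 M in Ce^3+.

s ≈ 1.6 x 10^-11 M

Ce2(CO3)3(s) <=> 2 Ce^3+ + 3 CO3^2-
Ksp = [Ce^3+]^2[CO3^2-]^3
If s mol/L dissolves here, [Ce^3+] = 0.0043 + 2s ≈ 0.0043, [CO3^2-] = 3s (common-ion effect: Ce^3+ is already 0.0043 M).
Ksp ≈ (0.0043)^2 × (3s)^3
s = 1.6 x 10^-11 M
Check: 2s = 3.2 x 10^-11 ≪ 0.0043, so the approximation is valid.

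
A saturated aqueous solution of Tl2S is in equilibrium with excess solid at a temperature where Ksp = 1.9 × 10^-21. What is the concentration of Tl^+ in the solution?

[Tl^+] = 1.6e-7 M

Tl2S(s) ⇌ 2 Tl^+ + S^2-
Ksp = [Tl^+]^2[S^2-]
If s mol/L of Tl2S dissolves, [Tl^+] = 2s and [S^2-] = s.
Ksp = (2s)^2s = 4s^3
s^3 = 1.9 × 10^-21 / 4, so s = 7.80 × 10^-8 M
[Tl^+] = 2s = 1.6 × 10^-7 M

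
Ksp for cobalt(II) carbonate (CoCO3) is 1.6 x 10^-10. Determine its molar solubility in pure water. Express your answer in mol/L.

CoCO3(s) ⇌ Co^2+(aq) + CO3^2-(aq)
Ksp = [Co^2+][CO3^2-]
For each mole of CoCO3 that dissolves: [Co^2+] = s, [CO3^2-] = s.
Ksp = s^2
s = √(1.6 x 10^-10) = 1.3 x 10^-5 M

s ≈ 1.3 x 10^-5 M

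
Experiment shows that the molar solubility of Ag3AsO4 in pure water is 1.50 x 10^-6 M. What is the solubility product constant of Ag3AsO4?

Ksp = 1.37 x 10^-22

Ag3AsO4(s) ⇌ 3 Ag^+(aq) + AsO4^3-(aq)
Let s = molar solubility. Then [Ag^+] = 3s and [AsO4^3-] = s.
Ksp = [Ag^+]^3[AsO4^3-]
Substituting: Ksp = (3s)^3s = 27s^4
With s = 1.50 × 10^-6: Ksp = 1.37 x 10^-22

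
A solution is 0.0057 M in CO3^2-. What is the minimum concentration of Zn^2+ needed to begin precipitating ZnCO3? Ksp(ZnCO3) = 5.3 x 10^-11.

ZnCO3(s) <=> Zn^2+(aq) + CO3^2-(aq)
Ksp = [Zn^2+][CO3^2-]
Precipitation begins when Q = Ksp. With [CO3^2-] = 0.0057 M:
5.3 x 10^-11 = (0.0057) × [Zn^2+]
[Zn^2+] = (5.3 x 10^-11 / 5.7 × 10^-3) = 9.3 x 10^-9 M

[Zn^2+] = 9.3e-9 M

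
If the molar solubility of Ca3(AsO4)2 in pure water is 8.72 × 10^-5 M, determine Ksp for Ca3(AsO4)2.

Ca3(AsO4)2(s) ⇌ 3 Ca^2+ + 2 AsO4^3-
With molar solubility s: [Ca^2+] = 3s, [AsO4^3-] = 2s.
Ksp = [Ca^2+]^3[AsO4^3-]^2
Ksp = (3s)^3(2s)^2 = 108s^5
Ksp = 108 × (8.72 x 10^-5)^5 = 5.45 × 10^-19

Ksp ≈ 5.45 × 10^-19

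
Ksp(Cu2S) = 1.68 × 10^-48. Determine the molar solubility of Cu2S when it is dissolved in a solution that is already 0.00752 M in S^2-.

7.47 x 10^-24 M

Cu2S(s) ⇌ 2 Cu^+(aq) + S^2-(aq)
Ksp = [Cu^+]^2[S^2-]
Let s = moles of Cu2S that dissolve per litre. [Cu^+] = 2s, [S^2-] = 0.00752 + s ≈ 0.00752 (common-ion effect: S^2- is already 0.00752 M).
Ksp ≈ (2s)^2 × 0.00752
s = 7.47 x 10^-24 M
Check: s = 7.5 x 10^-24 ≪ 0.00752, so the approximation is valid.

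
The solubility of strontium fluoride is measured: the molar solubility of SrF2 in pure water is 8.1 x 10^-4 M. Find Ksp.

SrF2(s) ⇌ Sr^2+ + 2 F^-
For each mole of SrF2 that dissolves: [Sr^2+] = s, [F^-] = 2s.
Ksp = [Sr^2+][F^-]^2
Substituting: Ksp = s(2s)^2 = 4s^3
Ksp = 4 × (8.1 x 10^-4)^3 = 2.1 × 10^-9

Ksp = 2.1 x 10^-9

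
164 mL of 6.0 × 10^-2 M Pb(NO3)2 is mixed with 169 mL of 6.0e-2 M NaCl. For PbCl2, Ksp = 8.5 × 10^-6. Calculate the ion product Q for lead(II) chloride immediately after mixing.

Total volume = 164 + 169 = 333 mL.
[Pb^2+] = 6.0 x 10^-2 × (164/333) = 2.95 × 10^-2 M
[Cl^-] = 6.0 × 10^-2 × (169/333) = 3.05 x 10^-2 M
PbCl2(s) <=> Pb^2+(aq) + 2 Cl^-(aq), so Q = [Pb^2+][Cl^-]^2
Q = (2.95 × 10^-2)(3.05 × 10^-2)^2 = 2.7 x 10^-5
Q > Ksp, so PbCl2 will precipitate.

Q = 2.7e-5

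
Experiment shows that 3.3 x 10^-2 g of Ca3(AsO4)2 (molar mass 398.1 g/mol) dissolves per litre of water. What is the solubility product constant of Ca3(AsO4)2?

Molar solubility s = (3.3 x 10^-2 g/L) / (398.1 g/mol) = 8.29 × 10^-5 M.
Ca3(AsO4)2(s) ⇌ 3 Ca^2+ + 2 AsO4^3-
With molar solubility s: [Ca^2+] = 3s, [AsO4^3-] = 2s.
Ksp = [Ca^2+]^3[AsO4^3-]^2
Ksp = (3s)^3(2s)^2 = 108s^5
With s = 8.29 x 10^-5: Ksp = 4.2 × 10^-19

Ksp ≈ 4.2 x 10^-19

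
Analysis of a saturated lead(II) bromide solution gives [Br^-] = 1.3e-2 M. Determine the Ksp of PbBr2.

Ksp ≈ 1.1 × 10^-6

PbBr2(s) <=> Pb^2+ + 2 Br^-
Stoichiometry gives [Pb^2+] = (1/2)[Br^-] = 6.50 x 10^-3 M.
Ksp = [Pb^2+][Br^-]^2
Ksp = 6.50 × 10^-3 × (1.3 × 10^-2)^2 = 1.1 x 10^-6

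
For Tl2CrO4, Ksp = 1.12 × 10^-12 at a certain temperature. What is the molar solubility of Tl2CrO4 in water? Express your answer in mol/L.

s ≈ 6.54e-5 M

Tl2CrO4(s) <=> 2 Tl^+ + CrO4^2-
Ksp = [Tl^+]^2[CrO4^2-]
If s mol/L of Tl2CrO4 dissolves, [Tl^+] = 2s and [CrO4^2-] = s.
Substituting: Ksp = (2s)^2s = 4s^3
s^3 = 1.12 × 10^-12 / 4, so s = 6.54 × 10^-5 M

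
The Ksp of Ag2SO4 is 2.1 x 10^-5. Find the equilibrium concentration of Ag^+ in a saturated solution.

[Ag^+] = 3.5e-2 M

Ag2SO4(s) ⇌ 2 Ag^+ + SO4^2-
Ksp = [Ag^+]^2[SO4^2-]
For each mole of Ag2SO4 that dissolves: [Ag^+] = 2s, [SO4^2-] = s.
So Ksp = (2s)^2 × s = 4s^3
s = (2.1 x 10^-5 / 4)^(1/3) = 1.74 x 10^-2 M
[Ag^+] = 2s = 3.5 × 10^-2 M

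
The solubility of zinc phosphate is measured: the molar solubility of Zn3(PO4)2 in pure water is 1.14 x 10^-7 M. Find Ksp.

Ksp ≈ 2.08 x 10^-33

Zn3(PO4)2(s) ⇌ 3 Zn^2+ + 2 PO4^3-
With molar solubility s: [Zn^2+] = 3s, [PO4^3-] = 2s.
Ksp = [Zn^2+]^3[PO4^3-]^2
So Ksp = (3s)^3 × (2s)^2 = 108s^5
With s = 1.14 x 10^-7: Ksp = 2.08 × 10^-33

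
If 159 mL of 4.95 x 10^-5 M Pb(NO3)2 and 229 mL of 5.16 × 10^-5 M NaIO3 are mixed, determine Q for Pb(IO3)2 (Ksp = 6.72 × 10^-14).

1.88e-14

Total volume = 159 + 229 = 388 mL.
[Pb^2+] = 4.95 × 10^-5 × (159/388) = 2.028 × 10^-5 M
[IO3^-] = 5.16 × 10^-5 × (229/388) = 3.045 × 10^-5 M
Pb(IO3)2(s) ⇌ Pb^2+(aq) + 2 IO3^-(aq), so Q = [Pb^2+][IO3^-]^2
Q = (2.028 x 10^-5)(3.045 × 10^-5)^2 = 1.88 × 10^-14
Q < Ksp, so no precipitate of Pb(IO3)2 forms.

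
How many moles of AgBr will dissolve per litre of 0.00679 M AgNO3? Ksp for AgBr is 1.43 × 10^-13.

AgBr(s) <=> Ag^+ + Br^-
Ksp = [Ag^+][Br^-]
Let s = moles of AgBr that dissolve per litre. [Ag^+] = 0.00679 + s ≈ 0.00679, [Br^-] = s (common-ion effect: Ag^+ is already 0.00679 M).
Ksp ≈ 0.00679 × s
s = 2.11 × 10^-11 M
Check: s = 2.1 × 10^-11 ≪ 0.00679, so the approximation is valid.

s = 2.11 × 10^-11 M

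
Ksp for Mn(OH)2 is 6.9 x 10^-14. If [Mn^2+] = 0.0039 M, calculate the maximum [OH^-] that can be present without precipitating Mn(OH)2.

Mn(OH)2(s) <=> Mn^2+(aq) + 2 OH^-(aq)
Ksp = [Mn^2+][OH^-]^2
Precipitation begins when Q = Ksp. With [Mn^2+] = 0.0039 M:
6.9 x 10^-14 = (0.0039) × [OH^-]^2
[OH^-] = (6.9 x 10^-14 / 3.9 × 10^-3)^(1/2) = 4.2 × 10^-6 M

[OH^-] = 4.2 x 10^-6 M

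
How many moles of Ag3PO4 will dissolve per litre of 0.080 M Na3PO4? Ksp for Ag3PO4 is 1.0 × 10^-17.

s = 1.7 x 10^-6 M

Ag3PO4(s) ⇌ 3 Ag^+ + PO4^3-
Ksp = [Ag^+]^3[PO4^3-]
Let s be the molar solubility in this solution. [Ag^+] = 3s, [PO4^3-] = 0.080 + s ≈ 0.080 (Ksp is small, so little additional dissolves).
Ksp ≈ (3s)^3 × 0.080
s = 1.7 x 10^-6 M
Check: s = 1.7 × 10^-6 ≪ 0.080, so the approximation is valid.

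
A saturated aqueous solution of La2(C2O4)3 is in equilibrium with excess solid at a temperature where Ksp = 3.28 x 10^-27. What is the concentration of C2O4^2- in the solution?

La2(C2O4)3(s) ⇌ 2 La^3+ + 3 C2O4^2-
Ksp = [La^3+]^2[C2O4^2-]^3
With molar solubility s: [La^3+] = 2s, [C2O4^2-] = 3s.
Ksp = (2s)^2(3s)^3 = 108s^5
Solving, s = (3.28 x 10^-27/108)^(1/5) = 1.979 × 10^-6 M
[C2O4^2-] = 3s = 5.94 × 10^-6 M

[C2O4^2-] ≈ 5.94e-6 M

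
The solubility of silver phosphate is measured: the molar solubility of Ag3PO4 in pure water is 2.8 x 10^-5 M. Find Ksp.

Ksp = 1.7 × 10^-17

Ag3PO4(s) ⇌ 3 Ag^+(aq) + PO4^3-(aq)
For each mole of Ag3PO4 that dissolves: [Ag^+] = 3s, [PO4^3-] = s.
Ksp = [Ag^+]^3[PO4^3-]
Substituting: Ksp = (3s)^3s = 27s^4
With s = 2.8 × 10^-5: Ksp = 1.7 × 10^-17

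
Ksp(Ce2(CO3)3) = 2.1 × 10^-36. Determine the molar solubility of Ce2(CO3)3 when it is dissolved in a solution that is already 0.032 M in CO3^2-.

Ce2(CO3)3(s) <=> 2 Ce^3+(aq) + 3 CO3^2-(aq)
Ksp = [Ce^3+]^2[CO3^2-]^3
If s mol/L dissolves here, [Ce^3+] = 2s, [CO3^2-] = 0.032 + 3s ≈ 0.032 (since the CO3^2- already present dominates).
Ksp ≈ (2s)^2 × (0.032)^3
s = 1.3 × 10^-16 M
Check: 3s = 3.8 × 10^-16 ≪ 0.032, so the approximation is valid.

s ≈ 1.3 x 10^-16 M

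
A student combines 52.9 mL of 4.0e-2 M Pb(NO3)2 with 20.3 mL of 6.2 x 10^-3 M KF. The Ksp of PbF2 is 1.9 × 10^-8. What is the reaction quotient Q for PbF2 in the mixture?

Total volume = 52.9 + 20.3 = 73.2 mL.
[Pb^2+] = 4.0 × 10^-2 × (52.9/73.2) = 2.89 x 10^-2 M
[F^-] = 6.2 × 10^-3 × (20.3/73.2) = 1.72 x 10^-3 M
PbF2(s) ⇌ Pb^2+(aq) + 2 F^-(aq), so Q = [Pb^2+][F^-]^2
Q = (2.89 × 10^-2)(1.72 × 10^-3)^2 = 8.5 × 10^-8
Q > Ksp, so PbF2 will precipitate.

8.5 × 10^-8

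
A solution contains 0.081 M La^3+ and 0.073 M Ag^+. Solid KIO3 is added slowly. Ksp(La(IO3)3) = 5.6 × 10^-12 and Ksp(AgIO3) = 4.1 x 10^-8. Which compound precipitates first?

Precipitation of each salt starts when its ion product equals its Ksp.
For La(IO3)3: 5.6 × 10^-12 = 0.081 × [IO3^-]^3  ⇒  [IO3^-] = 4.1 × 10^-4 M.
For AgIO3: 4.1 x 10^-8 = 0.073 × [IO3^-]  ⇒  [IO3^-] = 5.6 x 10^-7 M.
The salt with the lower threshold [IO3^-] precipitates first: AgIO3.

AgIO3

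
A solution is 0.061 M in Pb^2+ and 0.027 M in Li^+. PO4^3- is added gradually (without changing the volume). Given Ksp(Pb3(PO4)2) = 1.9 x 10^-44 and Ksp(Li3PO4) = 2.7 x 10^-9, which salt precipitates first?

Pb3(PO4)2

Each salt begins to precipitate when Q = Ksp, i.e. when [PO4^3-] reaches its threshold.
For Pb3(PO4)2: 1.9 x 10^-44 = (0.061)^3 × [PO4^3-]^2  ⇒  [PO4^3-] = 9.1 × 10^-21 M.
For Li3PO4: 2.7 x 10^-9 = (0.027)^3 × [PO4^3-]  ⇒  [PO4^3-] = 1.4 × 10^-4 M.
The salt with the lower threshold [PO4^3-] precipitates first: Pb3(PO4)2.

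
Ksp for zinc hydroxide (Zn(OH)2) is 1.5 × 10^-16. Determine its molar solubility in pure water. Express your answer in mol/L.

Zn(OH)2(s) <=> Zn^2+(aq) + 2 OH^-(aq)
Ksp = [Zn^2+][OH^-]^2
With molar solubility s: [Zn^2+] = s, [OH^-] = 2s.
Substituting: Ksp = s(2s)^2 = 4s^3
s^3 = 1.5 × 10^-16 / 4, so s = 3.3 × 10^-6 M

3.3e-6 M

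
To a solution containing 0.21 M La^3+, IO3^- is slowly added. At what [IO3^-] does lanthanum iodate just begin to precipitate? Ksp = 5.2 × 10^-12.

La(IO3)3(s) <=> La^3+(aq) + 3 IO3^-(aq)
Ksp = [La^3+][IO3^-]^3
Precipitation begins when Q = Ksp. With [La^3+] = 0.21 M:
5.2 × 10^-12 = (0.21) × [IO3^-]^3
[IO3^-] = (5.2 × 10^-12 / 2.1 × 10^-1)^(1/3) = 2.9 x 10^-4 M

[IO3^-] ≈ 2.9e-4 M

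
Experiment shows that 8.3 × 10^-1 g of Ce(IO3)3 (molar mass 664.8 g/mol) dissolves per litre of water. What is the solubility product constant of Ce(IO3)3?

Molar solubility s = (8.3 × 10^-1 g/L) / (664.8 g/mol) = 1.25 × 10^-3 M.
Ce(IO3)3(s) ⇌ Ce^3+ + 3 IO3^-
For each mole of Ce(IO3)3 that dissolves: [Ce^3+] = s, [IO3^-] = 3s.
Ksp = [Ce^3+][IO3^-]^3
Ksp = s(3s)^3 = 27s^4
With s = 1.25 x 10^-3: Ksp = 6.6 × 10^-11

6.6 × 10^-11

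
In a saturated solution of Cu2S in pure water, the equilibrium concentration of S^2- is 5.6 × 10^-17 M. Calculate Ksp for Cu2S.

Cu2S(s) ⇌ 2 Cu^+(aq) + S^2-(aq)
Stoichiometry gives [Cu^+] = (2/1)[S^2-] = 1.12 x 10^-16 M.
Ksp = [Cu^+]^2[S^2-]
Ksp = (1.12 x 10^-16)^2 × 5.6 x 10^-17 = 7.0 × 10^-49

7.0 × 10^-49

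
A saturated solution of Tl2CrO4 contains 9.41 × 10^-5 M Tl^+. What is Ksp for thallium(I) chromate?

4.17 x 10^-13

Tl2CrO4(s) ⇌ 2 Tl^+(aq) + CrO4^2-(aq)
Stoichiometry gives [CrO4^2-] = (1/2)[Tl^+] = 4.705 × 10^-5 M.
Ksp = [Tl^+]^2[CrO4^2-]
Ksp = (9.41 × 10^-5)^2 × 4.705 × 10^-5 = 4.17 × 10^-13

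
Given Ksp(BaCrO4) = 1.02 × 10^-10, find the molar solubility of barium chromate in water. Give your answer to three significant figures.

1.01 × 10^-5 M

BaCrO4(s) ⇌ Ba^2+(aq) + CrO4^2-(aq)
Ksp = [Ba^2+][CrO4^2-]
With molar solubility s: [Ba^2+] = s, [CrO4^2-] = s.
Ksp = s^2
s = √(1.02 × 10^-10) = 1.01 × 10^-5 M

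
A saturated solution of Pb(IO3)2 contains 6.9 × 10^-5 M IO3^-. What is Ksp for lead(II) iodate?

1.6e-13

Pb(IO3)2(s) ⇌ Pb^2+ + 2 IO3^-
Stoichiometry gives [Pb^2+] = (1/2)[IO3^-] = 3.45 × 10^-5 M.
Ksp = [Pb^2+][IO3^-]^2
Ksp = 3.45 × 10^-5 × (6.9 x 10^-5)^2 = 1.6 x 10^-13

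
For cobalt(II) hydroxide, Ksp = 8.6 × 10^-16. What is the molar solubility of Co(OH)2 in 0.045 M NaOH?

Co(OH)2(s) ⇌ Co^2+(aq) + 2 OH^-(aq)
Ksp = [Co^2+][OH^-]^2
If s mol/L dissolves here, [Co^2+] = s, [OH^-] = 0.045 + 2s ≈ 0.045 (common-ion effect: OH^- is already 0.045 M).
Ksp ≈ s × (0.045)^2
s = 4.2 × 10^-13 M
Check: 2s = 8.5 × 10^-13 ≪ 0.045, so the approximation is valid.

4.2 x 10^-13 M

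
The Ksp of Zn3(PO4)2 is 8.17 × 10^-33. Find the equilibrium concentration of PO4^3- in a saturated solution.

[PO4^3-] = 3.00e-7 M

Zn3(PO4)2(s) <=> 3 Zn^2+(aq) + 2 PO4^3-(aq)
Ksp = [Zn^2+]^3[PO4^3-]^2
If s mol/L of Zn3(PO4)2 dissolves, [Zn^2+] = 3s and [PO4^3-] = 2s.
Substituting: Ksp = (3s)^3(2s)^2 = 108s^5
s^5 = 8.17 × 10^-33 / 108, so s = 1.499 × 10^-7 M
[PO4^3-] = 2s = 3.00 × 10^-7 M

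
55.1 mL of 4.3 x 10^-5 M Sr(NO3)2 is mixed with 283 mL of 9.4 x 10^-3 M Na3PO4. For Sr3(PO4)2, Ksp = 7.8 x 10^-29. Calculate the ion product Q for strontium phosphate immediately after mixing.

2.1 × 10^-20

Total volume = 55.1 + 283 = 338.1 mL.
[Sr^2+] = 4.3 × 10^-5 × (55.1/338.1) = 7.01 × 10^-6 M
[PO4^3-] = 9.4 × 10^-3 × (283/338.1) = 7.87 × 10^-3 M
Sr3(PO4)2(s) ⇌ 3 Sr^2+(aq) + 2 PO4^3-(aq), so Q = [Sr^2+]^3[PO4^3-]^2
Q = (7.01 x 10^-6)^3(7.87 x 10^-3)^2 = 2.1 x 10^-20
Q > Ksp, so Sr3(PO4)2 will precipitate.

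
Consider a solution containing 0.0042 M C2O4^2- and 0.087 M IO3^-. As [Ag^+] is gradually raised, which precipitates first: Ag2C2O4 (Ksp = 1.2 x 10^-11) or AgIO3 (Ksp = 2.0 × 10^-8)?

Each salt begins to precipitate when Q = Ksp, i.e. when [Ag^+] reaches its threshold.
For Ag2C2O4: 1.2 x 10^-11 = 0.0042 × [Ag^+]^2  ⇒  [Ag^+] = 5.3 × 10^-5 M.
For AgIO3: 2.0 × 10^-8 = 0.087 × [Ag^+]  ⇒  [Ag^+] = 2.3 × 10^-7 M.
The salt with the lower threshold [Ag^+] precipitates first: AgIO3.

AgIO3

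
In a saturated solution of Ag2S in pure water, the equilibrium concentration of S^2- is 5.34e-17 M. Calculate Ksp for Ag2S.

Ksp = 6.09 x 10^-49

Ag2S(s) <=> 2 Ag^+(aq) + S^2-(aq)
Stoichiometry gives [Ag^+] = (2/1)[S^2-] = 1.068 × 10^-16 M.
Ksp = [Ag^+]^2[S^2-]
Ksp = (1.068 × 10^-16)^2 × 5.34 × 10^-17 = 6.09 × 10^-49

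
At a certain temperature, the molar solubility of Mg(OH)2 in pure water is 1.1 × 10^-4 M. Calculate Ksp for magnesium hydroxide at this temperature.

Ksp ≈ 5.3e-12

Mg(OH)2(s) <=> Mg^2+(aq) + 2 OH^-(aq)
For each mole of Mg(OH)2 that dissolves: [Mg^2+] = s, [OH^-] = 2s.
Ksp = [Mg^2+][OH^-]^2
Ksp = s(2s)^2 = 4s^3
With s = 1.1 x 10^-4: Ksp = 5.3 × 10^-12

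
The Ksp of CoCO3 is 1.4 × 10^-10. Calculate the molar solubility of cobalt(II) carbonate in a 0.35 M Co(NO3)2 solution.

CoCO3(s) ⇌ Co^2+ + CO3^2-
Ksp = [Co^2+][CO3^2-]
Let s = moles of CoCO3 that dissolve per litre. [Co^2+] = 0.35 + s ≈ 0.35, [CO3^2-] = s (since Co^2+ from Co(NO3)2 dominates).
Ksp ≈ 0.35 × s
s = 4.0 x 10^-10 M
Check: s = 4.0 × 10^-10 ≪ 0.35, so the approximation is valid.

4.0 × 10^-10 M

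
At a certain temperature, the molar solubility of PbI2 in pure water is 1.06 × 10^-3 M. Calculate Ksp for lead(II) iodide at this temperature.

4.76e-9

PbI2(s) <=> Pb^2+ + 2 I^-
If s mol/L of PbI2 dissolves, [Pb^2+] = s and [I^-] = 2s.
Ksp = [Pb^2+][I^-]^2
So Ksp = s × (2s)^2 = 4s^3
With s = 1.06 x 10^-3: Ksp = 4.76 × 10^-9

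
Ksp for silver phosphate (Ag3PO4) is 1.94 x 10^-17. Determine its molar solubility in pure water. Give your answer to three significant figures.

Ag3PO4(s) ⇌ 3 Ag^+(aq) + PO4^3-(aq)
Ksp = [Ag^+]^3[PO4^3-]
For each mole of Ag3PO4 that dissolves: [Ag^+] = 3s, [PO4^3-] = s.
Substituting: Ksp = (3s)^3s = 27s^4
s = (1.94 x 10^-17 / 27)^(1/4) = 2.91 x 10^-5 M

2.91 × 10^-5 M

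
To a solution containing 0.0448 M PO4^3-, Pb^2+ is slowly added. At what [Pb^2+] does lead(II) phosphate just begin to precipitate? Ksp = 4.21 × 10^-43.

Pb3(PO4)2(s) ⇌ 3 Pb^2+ + 2 PO4^3-
Ksp = [Pb^2+]^3[PO4^3-]^2
Precipitation begins when Q = Ksp. With [PO4^3-] = 0.0448 M:
4.21 × 10^-43 = (0.0448)^2 × [Pb^2+]^3
[Pb^2+] = (4.21 × 10^-43 / 2.007 × 10^-3)^(1/3) = 5.94 × 10^-14 M

[Pb^2+] = 5.94 × 10^-14 M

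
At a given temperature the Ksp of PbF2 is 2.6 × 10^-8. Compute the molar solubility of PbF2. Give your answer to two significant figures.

s = 1.9e-3 M

PbF2(s) <=> Pb^2+ + 2 F^-
Ksp = [Pb^2+][F^-]^2
If s mol/L of PbF2 dissolves, [Pb^2+] = s and [F^-] = 2s.
So Ksp = s × (2s)^2 = 4s^3
s = (2.6 × 10^-8 / 4)^(1/3) = 1.9 x 10^-3 M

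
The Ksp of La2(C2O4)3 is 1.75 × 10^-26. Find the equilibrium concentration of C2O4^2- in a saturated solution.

La2(C2O4)3(s) ⇌ 2 La^3+(aq) + 3 C2O4^2-(aq)
Ksp = [La^3+]^2[C2O4^2-]^3
For each mole of La2(C2O4)3 that dissolves: [La^3+] = 2s, [C2O4^2-] = 3s.
Ksp = (2s)^2(3s)^3 = 108s^5
s = (1.75 × 10^-26 / 108)^(1/5) = 2.766 x 10^-6 M
[C2O4^2-] = 3s = 8.30 × 10^-6 M

[C2O4^2-] = 8.30 x 10^-6 M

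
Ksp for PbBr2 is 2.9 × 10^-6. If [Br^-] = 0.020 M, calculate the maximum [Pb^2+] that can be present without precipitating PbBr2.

PbBr2(s) ⇌ Pb^2+ + 2 Br^-
Ksp = [Pb^2+][Br^-]^2
Precipitation begins when Q = Ksp. With [Br^-] = 0.020 M:
2.9 × 10^-6 = (0.020)^2 × [Pb^2+]
[Pb^2+] = (2.9 × 10^-6 / 4.00 × 10^-4) = 7.3 × 10^-3 M

7.3 × 10^-3 M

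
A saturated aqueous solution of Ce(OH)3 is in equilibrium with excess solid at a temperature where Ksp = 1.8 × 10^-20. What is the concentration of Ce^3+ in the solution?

[Ce^3+] ≈ 5.1 × 10^-6 M

Ce(OH)3(s) <=> Ce^3+ + 3 OH^-
Ksp = [Ce^3+][OH^-]^3
With molar solubility s: [Ce^3+] = s, [OH^-] = 3s.
Substituting: Ksp = s(3s)^3 = 27s^4
Solving, s = (1.8 × 10^-20/27)^(1/4) = 5.08 × 10^-6 M
[Ce^3+] = s = 5.1 × 10^-6 M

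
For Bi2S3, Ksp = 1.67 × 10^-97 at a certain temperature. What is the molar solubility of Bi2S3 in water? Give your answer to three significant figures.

s = 1.73e-20 M

Bi2S3(s) ⇌ 2 Bi^3+ + 3 S^2-
Ksp = [Bi^3+]^2[S^2-]^3
Let s = molar solubility. Then [Bi^3+] = 2s and [S^2-] = 3s.
So Ksp = (2s)^2 × (3s)^3 = 108s^5
Solving, s = (1.67 × 10^-97/108)^(1/5) = 1.73 × 10^-20 M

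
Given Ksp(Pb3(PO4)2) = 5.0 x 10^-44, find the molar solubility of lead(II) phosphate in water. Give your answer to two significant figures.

s = 8.6 × 10^-10 M

Pb3(PO4)2(s) ⇌ 3 Pb^2+ + 2 PO4^3-
Ksp = [Pb^2+]^3[PO4^3-]^2
If s mol/L of Pb3(PO4)2 dissolves, [Pb^2+] = 3s and [PO4^3-] = 2s.
Ksp = (3s)^3(2s)^2 = 108s^5
s^5 = 5.0 x 10^-44 / 108, so s = 8.6 x 10^-10 M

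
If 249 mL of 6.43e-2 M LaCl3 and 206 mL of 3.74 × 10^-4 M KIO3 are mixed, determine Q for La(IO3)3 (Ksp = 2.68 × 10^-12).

Q = 1.71e-13

Total volume = 249 + 206 = 455 mL.
[La^3+] = 6.43 x 10^-2 × (249/455) = 3.519 × 10^-2 M
[IO3^-] = 3.74 x 10^-4 × (206/455) = 1.693 × 10^-4 M
La(IO3)3(s) ⇌ La^3+(aq) + 3 IO3^-(aq), so Q = [La^3+][IO3^-]^3
Q = (3.519 × 10^-2)(1.693 × 10^-4)^3 = 1.71 × 10^-13
Q < Ksp, so no precipitate of La(IO3)3 forms.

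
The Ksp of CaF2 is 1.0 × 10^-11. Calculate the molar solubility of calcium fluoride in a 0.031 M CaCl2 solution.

s = 9.0 x 10^-6 M

CaF2(s) ⇌ Ca^2+(aq) + 2 F^-(aq)
Ksp = [Ca^2+][F^-]^2
Let s = moles of CaF2 that dissolve per litre. [Ca^2+] = 0.031 + s ≈ 0.031, [F^-] = 2s (Ksp is small, so little additional dissolves).
Ksp ≈ 0.031 × (2s)^2
s = 9.0 × 10^-6 M
Check: s = 9.0 × 10^-6 ≪ 0.031, so the approximation is valid.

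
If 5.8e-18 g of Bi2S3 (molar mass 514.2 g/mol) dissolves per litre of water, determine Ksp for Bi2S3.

Molar solubility s = (5.8 x 10^-18 g/L) / (514.2 g/mol) = 1.13 × 10^-20 M.
Bi2S3(s) <=> 2 Bi^3+(aq) + 3 S^2-(aq)
If s mol/L of Bi2S3 dissolves, [Bi^3+] = 2s and [S^2-] = 3s.
Ksp = [Bi^3+]^2[S^2-]^3
So Ksp = (2s)^2 × (3s)^3 = 108s^5
Ksp = 108 × (1.13 × 10^-20)^5 = 2.0 x 10^-98

Ksp ≈ 2.0 x 10^-98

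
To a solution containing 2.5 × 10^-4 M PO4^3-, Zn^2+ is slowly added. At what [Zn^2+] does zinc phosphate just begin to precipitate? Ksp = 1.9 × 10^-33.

Zn3(PO4)2(s) ⇌ 3 Zn^2+(aq) + 2 PO4^3-(aq)
Ksp = [Zn^2+]^3[PO4^3-]^2
Precipitation begins when Q = Ksp. With [PO4^3-] = 2.5 × 10^-4 M:
1.9 × 10^-33 = (2.5 × 10^-4)^2 × [Zn^2+]^3
[Zn^2+] = (1.9 × 10^-33 / 6.25 × 10^-8)^(1/3) = 3.1 × 10^-9 M

[Zn^2+] = 3.1 × 10^-9 M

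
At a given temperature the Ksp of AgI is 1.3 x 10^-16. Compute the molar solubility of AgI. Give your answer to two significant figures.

1.1e-8 M

AgI(s) <=> Ag^+(aq) + I^-(aq)
Ksp = [Ag^+][I^-]
Let s = molar solubility. Then [Ag^+] = s and [I^-] = s.
Ksp = s^2
s = √(1.3 x 10^-16) = 1.1 × 10^-8 M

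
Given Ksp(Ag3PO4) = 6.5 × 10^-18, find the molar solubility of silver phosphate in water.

2.2 × 10^-5 M

Ag3PO4(s) <=> 3 Ag^+ + PO4^3-
Ksp = [Ag^+]^3[PO4^3-]
Let s = molar solubility. Then [Ag^+] = 3s and [PO4^3-] = s.
So Ksp = (3s)^3 × s = 27s^4
s = (6.5 × 10^-18 / 27)^(1/4) = 2.2 × 10^-5 M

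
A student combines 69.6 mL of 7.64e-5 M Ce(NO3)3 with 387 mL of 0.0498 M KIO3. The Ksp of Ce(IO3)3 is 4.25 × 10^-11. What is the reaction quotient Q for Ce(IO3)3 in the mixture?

Total volume = 69.6 + 387 = 456.6 mL.
[Ce^3+] = 7.64 × 10^-5 × (69.6/456.6) = 1.165 × 10^-5 M
[IO3^-] = 4.98 × 10^-2 × (387/456.6) = 4.221 x 10^-2 M
Ce(IO3)3(s) ⇌ Ce^3+ + 3 IO3^-, so Q = [Ce^3+][IO3^-]^3
Q = (1.165 × 10^-5)(4.221 × 10^-2)^3 = 8.76 × 10^-10
Q > Ksp, so Ce(IO3)3 will precipitate.

8.76 × 10^-10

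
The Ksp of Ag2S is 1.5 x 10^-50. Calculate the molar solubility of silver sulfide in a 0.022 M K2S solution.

Ag2S(s) ⇌ 2 Ag^+(aq) + S^2-(aq)
Ksp = [Ag^+]^2[S^2-]
Let s be the molar solubility in this solution. [Ag^+] = 2s, [S^2-] = 0.022 + s ≈ 0.022 (common-ion effect: S^2- is already 0.022 M).
Ksp ≈ (2s)^2 × 0.022
s = 4.1 × 10^-25 M
Check: s = 4.1 × 10^-25 ≪ 0.022, so the approximation is valid.

s ≈ 4.1e-25 M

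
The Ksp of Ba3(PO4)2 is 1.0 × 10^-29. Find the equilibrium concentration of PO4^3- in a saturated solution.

Ba3(PO4)2(s) ⇌ 3 Ba^2+(aq) + 2 PO4^3-(aq)
Ksp = [Ba^2+]^3[PO4^3-]^2
For each mole of Ba3(PO4)2 that dissolves: [Ba^2+] = 3s, [PO4^3-] = 2s.
So Ksp = (3s)^3 × (2s)^2 = 108s^5
s = (1.0 × 10^-29 / 108)^(1/5) = 6.21 × 10^-7 M
[PO4^3-] = 2s = 1.2 × 10^-6 M

[PO4^3-] = 1.2e-6 M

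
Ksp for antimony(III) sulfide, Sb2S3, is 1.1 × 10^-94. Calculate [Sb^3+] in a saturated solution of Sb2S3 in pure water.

[Sb^3+] ≈ 1.3 x 10^-19 M

Sb2S3(s) ⇌ 2 Sb^3+(aq) + 3 S^2-(aq)
Ksp = [Sb^3+]^2[S^2-]^3
If s mol/L of Sb2S3 dissolves, [Sb^3+] = 2s and [S^2-] = 3s.
Substituting: Ksp = (2s)^2(3s)^3 = 108s^5
s^5 = 1.1 × 10^-94 / 108, so s = 6.33 × 10^-20 M
[Sb^3+] = 2s = 1.3 x 10^-19 M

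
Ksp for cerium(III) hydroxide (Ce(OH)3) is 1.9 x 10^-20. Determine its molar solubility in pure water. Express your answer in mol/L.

Ce(OH)3(s) ⇌ Ce^3+ + 3 OH^-
Ksp = [Ce^3+][OH^-]^3
For each mole of Ce(OH)3 that dissolves: [Ce^3+] = s, [OH^-] = 3s.
Substituting: Ksp = s(3s)^3 = 27s^4
s = (1.9 x 10^-20 / 27)^(1/4) = 5.2 x 10^-6 M

s ≈ 5.2 x 10^-6 M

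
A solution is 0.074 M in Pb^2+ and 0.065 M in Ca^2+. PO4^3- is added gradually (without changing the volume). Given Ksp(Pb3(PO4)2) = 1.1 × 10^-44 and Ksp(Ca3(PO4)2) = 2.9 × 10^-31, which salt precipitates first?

Pb3(PO4)2

Each salt begins to precipitate when Q = Ksp, i.e. when [PO4^3-] reaches its threshold.
For Pb3(PO4)2: 1.1 × 10^-44 = (0.074)^3 × [PO4^3-]^2  ⇒  [PO4^3-] = 5.2 × 10^-21 M.
For Ca3(PO4)2: 2.9 × 10^-31 = (0.065)^3 × [PO4^3-]^2  ⇒  [PO4^3-] = 3.2 x 10^-14 M.
The salt with the lower threshold [PO4^3-] precipitates first: Pb3(PO4)2.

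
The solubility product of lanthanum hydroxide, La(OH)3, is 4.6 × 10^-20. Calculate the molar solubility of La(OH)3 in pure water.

La(OH)3(s) ⇌ La^3+(aq) + 3 OH^-(aq)
Ksp = [La^3+][OH^-]^3
For each mole of La(OH)3 that dissolves: [La^3+] = s, [OH^-] = 3s.
Substituting: Ksp = s(3s)^3 = 27s^4
Solving, s = (4.6 × 10^-20/27)^(1/4) = 6.4 x 10^-6 M

s ≈ 6.4 × 10^-6 M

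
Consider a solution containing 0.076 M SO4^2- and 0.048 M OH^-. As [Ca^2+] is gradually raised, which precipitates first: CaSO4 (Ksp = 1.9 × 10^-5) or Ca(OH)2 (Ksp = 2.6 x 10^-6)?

CaSO4

Precipitation of each salt starts when its ion product equals its Ksp.
For CaSO4: 1.9 × 10^-5 = 0.076 × [Ca^2+]  ⇒  [Ca^2+] = 2.5 × 10^-4 M.
For Ca(OH)2: 2.6 x 10^-6 = (0.048)^2 × [Ca^2+]  ⇒  [Ca^2+] = 1.1 × 10^-3 M.
The salt with the lower threshold [Ca^2+] precipitates first: CaSO4.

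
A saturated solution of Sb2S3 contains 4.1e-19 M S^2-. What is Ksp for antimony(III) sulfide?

Sb2S3(s) <=> 2 Sb^3+ + 3 S^2-
Stoichiometry gives [Sb^3+] = (2/3)[S^2-] = 2.73 × 10^-19 M.
Ksp = [Sb^3+]^2[S^2-]^3
Ksp = (2.73 x 10^-19)^2 × (4.1 × 10^-19)^3 = 5.1 × 10^-93

5.1 × 10^-93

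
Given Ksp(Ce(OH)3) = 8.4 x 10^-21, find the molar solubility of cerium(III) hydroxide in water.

s ≈ 4.2 × 10^-6 M

Ce(OH)3(s) <=> Ce^3+(aq) + 3 OH^-(aq)
Ksp = [Ce^3+][OH^-]^3
If s mol/L of Ce(OH)3 dissolves, [Ce^3+] = s and [OH^-] = 3s.
Ksp = s(3s)^3 = 27s^4
s^4 = 8.4 x 10^-21 / 27, so s = 4.2 × 10^-6 M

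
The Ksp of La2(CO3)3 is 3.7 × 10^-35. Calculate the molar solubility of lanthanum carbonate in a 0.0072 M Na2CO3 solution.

La2(CO3)3(s) <=> 2 La^3+(aq) + 3 CO3^2-(aq)
Ksp = [La^3+]^2[CO3^2-]^3
If s mol/L dissolves here, [La^3+] = 2s, [CO3^2-] = 0.0072 + 3s ≈ 0.0072 (common-ion effect: CO3^2- is already 0.0072 M).
Ksp ≈ (2s)^2 × (0.0072)^3
s = 5.0 × 10^-15 M
Check: 3s = 1.5 × 10^-14 ≪ 0.0072, so the approximation is valid.

5.0 x 10^-15 M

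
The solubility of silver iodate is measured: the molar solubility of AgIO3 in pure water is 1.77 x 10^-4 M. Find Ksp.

Ksp = 3.13e-8

AgIO3(s) ⇌ Ag^+(aq) + IO3^-(aq)
For each mole of AgIO3 that dissolves: [Ag^+] = s, [IO3^-] = s.
Ksp = [Ag^+][IO3^-]
Ksp = s^2
With s = 1.77 x 10^-4: Ksp = 3.13 × 10^-8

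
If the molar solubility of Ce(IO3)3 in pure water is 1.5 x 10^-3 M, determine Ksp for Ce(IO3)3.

Ce(IO3)3(s) ⇌ Ce^3+(aq) + 3 IO3^-(aq)
Let s = molar solubility. Then [Ce^3+] = s and [IO3^-] = 3s.
Ksp = [Ce^3+][IO3^-]^3
Ksp = s(3s)^3 = 27s^4
With s = 1.5 × 10^-3: Ksp = 1.4 x 10^-10

1.4 x 10^-10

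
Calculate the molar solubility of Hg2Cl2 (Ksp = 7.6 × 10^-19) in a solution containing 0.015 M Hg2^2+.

s ≈ 3.6 × 10^-9 M

Hg2Cl2(s) <=> Hg2^2+ + 2 Cl^-
Ksp = [Hg2^2+][Cl^-]^2
Let s be the molar solubility in this solution. [Hg2^2+] = 0.015 + s ≈ 0.015, [Cl^-] = 2s (common-ion effect: Hg2^2+ is already 0.015 M).
Ksp ≈ 0.015 × (2s)^2
s = 3.6 × 10^-9 M
Check: s = 3.6 x 10^-9 ≪ 0.015, so the approximation is valid.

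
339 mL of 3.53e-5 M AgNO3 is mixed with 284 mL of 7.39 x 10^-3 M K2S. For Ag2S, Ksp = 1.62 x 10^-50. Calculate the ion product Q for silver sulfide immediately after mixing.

Total volume = 339 + 284 = 623 mL.
[Ag^+] = 3.53 × 10^-5 × (339/623) = 1.921 × 10^-5 M
[S^2-] = 7.39 × 10^-3 × (284/623) = 3.369 x 10^-3 M
Ag2S(s) ⇌ 2 Ag^+(aq) + S^2-(aq), so Q = [Ag^+]^2[S^2-]
Q = (1.921 × 10^-5)^2(3.369 × 10^-3) = 1.24 × 10^-12
Q > Ksp, so Ag2S will precipitate.

1.24 × 10^-12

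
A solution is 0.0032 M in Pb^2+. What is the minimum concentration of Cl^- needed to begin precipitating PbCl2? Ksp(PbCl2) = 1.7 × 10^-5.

PbCl2(s) ⇌ Pb^2+(aq) + 2 Cl^-(aq)
Ksp = [Pb^2+][Cl^-]^2
Precipitation begins when Q = Ksp. With [Pb^2+] = 0.0032 M:
1.7 × 10^-5 = (0.0032) × [Cl^-]^2
[Cl^-] = (1.7 × 10^-5 / 3.2 × 10^-3)^(1/2) = 7.3 x 10^-2 M

[Cl^-] ≈ 7.3 x 10^-2 M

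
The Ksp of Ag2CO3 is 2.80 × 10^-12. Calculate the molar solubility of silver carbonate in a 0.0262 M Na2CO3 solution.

5.17e-6 M

Ag2CO3(s) ⇌ 2 Ag^+ + CO3^2-
Ksp = [Ag^+]^2[CO3^2-]
If s mol/L dissolves here, [Ag^+] = 2s, [CO3^2-] = 0.0262 + s ≈ 0.0262 (common-ion effect: CO3^2- is already 0.0262 M).
Ksp ≈ (2s)^2 × 0.0262
s = 5.17 × 10^-6 M
Check: s = 5.2 × 10^-6 ≪ 0.0262, so the approximation is valid.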